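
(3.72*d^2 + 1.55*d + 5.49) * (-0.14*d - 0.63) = -0.5208*d^3 - 2.5606*d^2 - 1.7451*d - 3.4587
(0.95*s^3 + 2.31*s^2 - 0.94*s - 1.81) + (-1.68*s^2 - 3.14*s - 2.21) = 0.95*s^3 + 0.63*s^2 - 4.08*s - 4.02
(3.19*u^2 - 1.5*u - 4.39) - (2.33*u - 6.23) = 3.19*u^2 - 3.83*u + 1.84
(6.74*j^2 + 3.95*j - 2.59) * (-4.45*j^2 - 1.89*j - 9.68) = -29.993*j^4 - 30.3161*j^3 - 61.1832*j^2 - 33.3409*j + 25.0712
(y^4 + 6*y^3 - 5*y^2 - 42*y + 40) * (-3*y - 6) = -3*y^5 - 24*y^4 - 21*y^3 + 156*y^2 + 132*y - 240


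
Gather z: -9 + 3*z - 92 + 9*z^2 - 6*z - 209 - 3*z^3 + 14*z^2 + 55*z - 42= -3*z^3 + 23*z^2 + 52*z - 352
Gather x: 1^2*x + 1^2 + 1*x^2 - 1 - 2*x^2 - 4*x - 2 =-x^2 - 3*x - 2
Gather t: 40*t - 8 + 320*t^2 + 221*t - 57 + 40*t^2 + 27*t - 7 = 360*t^2 + 288*t - 72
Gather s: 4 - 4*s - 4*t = -4*s - 4*t + 4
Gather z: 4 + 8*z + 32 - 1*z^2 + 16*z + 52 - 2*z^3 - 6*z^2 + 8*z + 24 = -2*z^3 - 7*z^2 + 32*z + 112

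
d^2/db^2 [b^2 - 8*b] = 2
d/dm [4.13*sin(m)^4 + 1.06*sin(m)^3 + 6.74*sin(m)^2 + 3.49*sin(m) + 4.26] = (16.52*sin(m)^3 + 3.18*sin(m)^2 + 13.48*sin(m) + 3.49)*cos(m)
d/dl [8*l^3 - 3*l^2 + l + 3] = 24*l^2 - 6*l + 1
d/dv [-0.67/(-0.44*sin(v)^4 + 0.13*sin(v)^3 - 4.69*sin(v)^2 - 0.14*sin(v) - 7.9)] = (-1.1792*sin(v)^3 + 0.2613*sin(v)^2 - 6.2846*sin(v) - 0.0938)*cos(v)/(0.44*sin(v)^4 - 0.13*sin(v)^3 + 4.69*sin(v)^2 + 0.14*sin(v) + 7.9)^2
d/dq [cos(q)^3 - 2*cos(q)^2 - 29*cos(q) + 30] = (-3*cos(q)^2 + 4*cos(q) + 29)*sin(q)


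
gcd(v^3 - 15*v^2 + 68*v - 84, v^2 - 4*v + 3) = 1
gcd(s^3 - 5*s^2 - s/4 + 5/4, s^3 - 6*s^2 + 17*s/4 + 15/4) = s^2 - 9*s/2 - 5/2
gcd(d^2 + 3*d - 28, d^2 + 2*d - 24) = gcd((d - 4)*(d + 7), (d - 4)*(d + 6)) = d - 4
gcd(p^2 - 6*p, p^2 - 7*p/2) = p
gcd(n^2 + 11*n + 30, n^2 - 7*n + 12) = 1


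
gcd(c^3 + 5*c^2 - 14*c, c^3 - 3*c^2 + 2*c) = c^2 - 2*c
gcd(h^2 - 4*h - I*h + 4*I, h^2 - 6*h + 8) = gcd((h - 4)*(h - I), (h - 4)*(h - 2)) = h - 4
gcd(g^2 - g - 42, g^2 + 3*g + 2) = 1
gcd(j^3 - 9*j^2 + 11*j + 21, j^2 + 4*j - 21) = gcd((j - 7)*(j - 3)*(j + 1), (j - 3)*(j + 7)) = j - 3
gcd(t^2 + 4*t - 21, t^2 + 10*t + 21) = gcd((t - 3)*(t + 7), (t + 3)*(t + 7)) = t + 7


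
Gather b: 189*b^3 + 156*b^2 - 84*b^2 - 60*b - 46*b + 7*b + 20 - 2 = 189*b^3 + 72*b^2 - 99*b + 18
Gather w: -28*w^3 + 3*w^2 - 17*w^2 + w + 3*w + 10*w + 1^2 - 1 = -28*w^3 - 14*w^2 + 14*w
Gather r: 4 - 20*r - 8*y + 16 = -20*r - 8*y + 20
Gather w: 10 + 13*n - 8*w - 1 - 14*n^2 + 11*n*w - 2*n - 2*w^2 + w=-14*n^2 + 11*n - 2*w^2 + w*(11*n - 7) + 9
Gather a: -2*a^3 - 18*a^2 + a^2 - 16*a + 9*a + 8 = -2*a^3 - 17*a^2 - 7*a + 8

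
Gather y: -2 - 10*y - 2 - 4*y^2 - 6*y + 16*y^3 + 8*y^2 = 16*y^3 + 4*y^2 - 16*y - 4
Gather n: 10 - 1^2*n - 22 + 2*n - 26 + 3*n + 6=4*n - 32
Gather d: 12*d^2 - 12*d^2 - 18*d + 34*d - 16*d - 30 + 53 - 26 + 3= 0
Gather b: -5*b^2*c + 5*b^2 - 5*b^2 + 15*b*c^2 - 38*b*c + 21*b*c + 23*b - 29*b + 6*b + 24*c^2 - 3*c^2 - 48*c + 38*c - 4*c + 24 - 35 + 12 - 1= -5*b^2*c + b*(15*c^2 - 17*c) + 21*c^2 - 14*c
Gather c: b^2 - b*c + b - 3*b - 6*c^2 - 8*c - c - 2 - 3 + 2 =b^2 - 2*b - 6*c^2 + c*(-b - 9) - 3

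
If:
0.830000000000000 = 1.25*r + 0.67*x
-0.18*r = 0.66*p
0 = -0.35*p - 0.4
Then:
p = -1.14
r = 4.19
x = -6.58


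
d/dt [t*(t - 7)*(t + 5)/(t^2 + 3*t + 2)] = (t^4 + 6*t^3 + 35*t^2 - 8*t - 70)/(t^4 + 6*t^3 + 13*t^2 + 12*t + 4)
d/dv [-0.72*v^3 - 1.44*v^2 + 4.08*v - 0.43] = -2.16*v^2 - 2.88*v + 4.08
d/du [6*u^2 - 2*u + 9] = 12*u - 2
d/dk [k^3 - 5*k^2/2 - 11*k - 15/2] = 3*k^2 - 5*k - 11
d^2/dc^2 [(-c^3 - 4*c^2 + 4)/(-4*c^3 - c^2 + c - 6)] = 2*(60*c^6 + 12*c^5 - 480*c^4 - 801*c^3 - 54*c^2 + 408*c + 164)/(64*c^9 + 48*c^8 - 36*c^7 + 265*c^6 + 153*c^5 - 123*c^4 + 395*c^3 + 126*c^2 - 108*c + 216)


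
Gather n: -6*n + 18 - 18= -6*n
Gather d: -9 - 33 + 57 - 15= 0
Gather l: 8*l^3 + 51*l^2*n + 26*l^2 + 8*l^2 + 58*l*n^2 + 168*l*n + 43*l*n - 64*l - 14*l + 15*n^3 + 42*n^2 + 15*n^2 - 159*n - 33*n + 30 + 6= 8*l^3 + l^2*(51*n + 34) + l*(58*n^2 + 211*n - 78) + 15*n^3 + 57*n^2 - 192*n + 36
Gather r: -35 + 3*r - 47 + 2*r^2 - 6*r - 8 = 2*r^2 - 3*r - 90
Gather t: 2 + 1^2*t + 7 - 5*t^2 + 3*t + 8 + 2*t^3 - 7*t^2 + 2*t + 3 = 2*t^3 - 12*t^2 + 6*t + 20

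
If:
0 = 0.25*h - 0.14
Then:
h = 0.56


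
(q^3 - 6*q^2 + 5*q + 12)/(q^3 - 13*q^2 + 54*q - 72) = (q + 1)/(q - 6)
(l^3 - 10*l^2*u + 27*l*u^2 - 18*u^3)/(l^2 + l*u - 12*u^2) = (l^2 - 7*l*u + 6*u^2)/(l + 4*u)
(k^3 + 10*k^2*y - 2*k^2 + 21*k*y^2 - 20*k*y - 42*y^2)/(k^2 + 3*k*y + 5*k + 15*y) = (k^2 + 7*k*y - 2*k - 14*y)/(k + 5)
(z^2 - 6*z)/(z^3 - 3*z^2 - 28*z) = (6 - z)/(-z^2 + 3*z + 28)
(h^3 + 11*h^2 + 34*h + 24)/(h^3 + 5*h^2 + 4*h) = (h + 6)/h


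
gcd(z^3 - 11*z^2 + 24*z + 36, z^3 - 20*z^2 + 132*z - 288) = z^2 - 12*z + 36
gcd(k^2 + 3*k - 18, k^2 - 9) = k - 3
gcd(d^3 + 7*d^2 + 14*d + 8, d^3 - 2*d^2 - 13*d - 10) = d^2 + 3*d + 2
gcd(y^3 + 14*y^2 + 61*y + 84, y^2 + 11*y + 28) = y^2 + 11*y + 28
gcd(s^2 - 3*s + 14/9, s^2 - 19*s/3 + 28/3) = s - 7/3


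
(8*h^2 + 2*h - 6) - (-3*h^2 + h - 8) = 11*h^2 + h + 2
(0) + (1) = 1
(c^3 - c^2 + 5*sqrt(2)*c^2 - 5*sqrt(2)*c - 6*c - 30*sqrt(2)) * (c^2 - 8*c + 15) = c^5 - 9*c^4 + 5*sqrt(2)*c^4 - 45*sqrt(2)*c^3 + 17*c^3 + 33*c^2 + 85*sqrt(2)*c^2 - 90*c + 165*sqrt(2)*c - 450*sqrt(2)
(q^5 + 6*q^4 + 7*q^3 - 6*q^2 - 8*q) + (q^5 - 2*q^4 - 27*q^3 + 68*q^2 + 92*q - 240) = 2*q^5 + 4*q^4 - 20*q^3 + 62*q^2 + 84*q - 240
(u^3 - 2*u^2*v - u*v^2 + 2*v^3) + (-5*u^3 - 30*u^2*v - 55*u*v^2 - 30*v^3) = -4*u^3 - 32*u^2*v - 56*u*v^2 - 28*v^3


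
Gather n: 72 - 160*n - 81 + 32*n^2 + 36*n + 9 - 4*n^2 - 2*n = 28*n^2 - 126*n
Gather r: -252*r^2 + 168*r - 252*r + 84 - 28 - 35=-252*r^2 - 84*r + 21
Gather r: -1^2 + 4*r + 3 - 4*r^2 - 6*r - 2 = -4*r^2 - 2*r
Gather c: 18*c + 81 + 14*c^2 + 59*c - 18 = 14*c^2 + 77*c + 63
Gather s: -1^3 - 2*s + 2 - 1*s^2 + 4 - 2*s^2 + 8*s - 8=-3*s^2 + 6*s - 3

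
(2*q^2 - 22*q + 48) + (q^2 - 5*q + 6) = 3*q^2 - 27*q + 54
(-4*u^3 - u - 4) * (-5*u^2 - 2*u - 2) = 20*u^5 + 8*u^4 + 13*u^3 + 22*u^2 + 10*u + 8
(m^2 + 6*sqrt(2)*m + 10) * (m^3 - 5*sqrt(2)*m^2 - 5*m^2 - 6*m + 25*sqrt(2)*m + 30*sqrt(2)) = m^5 - 5*m^4 + sqrt(2)*m^4 - 56*m^3 - 5*sqrt(2)*m^3 - 56*sqrt(2)*m^2 + 250*m^2 + 300*m + 250*sqrt(2)*m + 300*sqrt(2)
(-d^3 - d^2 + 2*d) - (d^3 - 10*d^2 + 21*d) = -2*d^3 + 9*d^2 - 19*d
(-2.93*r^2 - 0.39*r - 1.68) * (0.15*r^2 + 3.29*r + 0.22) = -0.4395*r^4 - 9.6982*r^3 - 2.1797*r^2 - 5.613*r - 0.3696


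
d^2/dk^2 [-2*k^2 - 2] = -4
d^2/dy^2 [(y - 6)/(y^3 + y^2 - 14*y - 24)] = 2*((y - 6)*(3*y^2 + 2*y - 14)^2 + (-3*y^2 - 2*y - (y - 6)*(3*y + 1) + 14)*(y^3 + y^2 - 14*y - 24))/(y^3 + y^2 - 14*y - 24)^3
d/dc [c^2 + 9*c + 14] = 2*c + 9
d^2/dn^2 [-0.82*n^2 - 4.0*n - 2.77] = -1.64000000000000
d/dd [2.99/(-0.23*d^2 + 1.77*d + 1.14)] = (1.3754*d - 5.2923)/(-0.23*d^2 + 1.77*d + 1.14)^2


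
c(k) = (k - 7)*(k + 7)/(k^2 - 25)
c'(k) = -2*k*(k - 7)*(k + 7)/(k^2 - 25)^2 + (k - 7)/(k^2 - 25) + (k + 7)/(k^2 - 25) = 48*k/(k^4 - 50*k^2 + 625)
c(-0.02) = 1.96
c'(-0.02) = -0.00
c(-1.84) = 2.11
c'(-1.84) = -0.19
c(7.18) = 0.10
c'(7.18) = 0.49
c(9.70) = 0.65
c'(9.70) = 0.10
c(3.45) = 2.83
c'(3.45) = 0.97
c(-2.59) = 2.31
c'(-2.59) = -0.37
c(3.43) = 2.81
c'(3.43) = 0.94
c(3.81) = 3.29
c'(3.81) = 1.66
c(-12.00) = 0.80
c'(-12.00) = -0.04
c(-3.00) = 2.50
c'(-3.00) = -0.56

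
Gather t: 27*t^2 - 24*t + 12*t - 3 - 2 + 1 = 27*t^2 - 12*t - 4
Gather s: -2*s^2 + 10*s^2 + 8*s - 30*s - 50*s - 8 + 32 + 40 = 8*s^2 - 72*s + 64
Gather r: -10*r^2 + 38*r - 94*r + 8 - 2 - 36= -10*r^2 - 56*r - 30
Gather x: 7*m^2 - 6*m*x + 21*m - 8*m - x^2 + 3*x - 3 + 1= 7*m^2 + 13*m - x^2 + x*(3 - 6*m) - 2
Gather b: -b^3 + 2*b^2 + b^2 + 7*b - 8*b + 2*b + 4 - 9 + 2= -b^3 + 3*b^2 + b - 3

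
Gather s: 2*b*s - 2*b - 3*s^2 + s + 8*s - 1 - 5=-2*b - 3*s^2 + s*(2*b + 9) - 6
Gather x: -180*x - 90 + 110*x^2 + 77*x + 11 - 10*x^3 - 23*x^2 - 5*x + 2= -10*x^3 + 87*x^2 - 108*x - 77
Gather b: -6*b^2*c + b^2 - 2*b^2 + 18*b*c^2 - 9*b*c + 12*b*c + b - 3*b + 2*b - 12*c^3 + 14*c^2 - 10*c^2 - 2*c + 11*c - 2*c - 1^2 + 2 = b^2*(-6*c - 1) + b*(18*c^2 + 3*c) - 12*c^3 + 4*c^2 + 7*c + 1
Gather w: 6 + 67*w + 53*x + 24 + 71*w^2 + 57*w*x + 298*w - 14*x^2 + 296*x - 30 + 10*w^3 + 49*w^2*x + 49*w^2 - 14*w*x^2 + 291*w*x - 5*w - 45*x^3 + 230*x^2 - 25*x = 10*w^3 + w^2*(49*x + 120) + w*(-14*x^2 + 348*x + 360) - 45*x^3 + 216*x^2 + 324*x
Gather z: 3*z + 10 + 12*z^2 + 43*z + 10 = 12*z^2 + 46*z + 20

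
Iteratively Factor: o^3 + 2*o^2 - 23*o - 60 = (o + 4)*(o^2 - 2*o - 15) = (o - 5)*(o + 4)*(o + 3)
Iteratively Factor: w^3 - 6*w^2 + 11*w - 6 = (w - 1)*(w^2 - 5*w + 6) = (w - 3)*(w - 1)*(w - 2)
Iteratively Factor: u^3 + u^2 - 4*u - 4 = (u + 2)*(u^2 - u - 2) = (u + 1)*(u + 2)*(u - 2)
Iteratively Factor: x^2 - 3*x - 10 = (x - 5)*(x + 2)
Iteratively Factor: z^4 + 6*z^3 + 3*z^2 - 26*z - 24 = (z + 3)*(z^3 + 3*z^2 - 6*z - 8) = (z + 3)*(z + 4)*(z^2 - z - 2) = (z + 1)*(z + 3)*(z + 4)*(z - 2)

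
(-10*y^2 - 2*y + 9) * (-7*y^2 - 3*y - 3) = 70*y^4 + 44*y^3 - 27*y^2 - 21*y - 27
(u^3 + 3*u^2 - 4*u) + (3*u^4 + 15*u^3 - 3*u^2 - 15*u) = 3*u^4 + 16*u^3 - 19*u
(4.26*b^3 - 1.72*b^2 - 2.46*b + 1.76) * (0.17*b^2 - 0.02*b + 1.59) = 0.7242*b^5 - 0.3776*b^4 + 6.3896*b^3 - 2.3864*b^2 - 3.9466*b + 2.7984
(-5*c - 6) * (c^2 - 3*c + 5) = -5*c^3 + 9*c^2 - 7*c - 30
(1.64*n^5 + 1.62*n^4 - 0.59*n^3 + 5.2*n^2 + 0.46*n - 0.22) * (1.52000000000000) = 2.4928*n^5 + 2.4624*n^4 - 0.8968*n^3 + 7.904*n^2 + 0.6992*n - 0.3344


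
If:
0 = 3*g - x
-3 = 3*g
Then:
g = -1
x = -3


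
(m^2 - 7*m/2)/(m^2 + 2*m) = (m - 7/2)/(m + 2)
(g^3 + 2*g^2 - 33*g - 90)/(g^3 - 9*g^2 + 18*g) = (g^2 + 8*g + 15)/(g*(g - 3))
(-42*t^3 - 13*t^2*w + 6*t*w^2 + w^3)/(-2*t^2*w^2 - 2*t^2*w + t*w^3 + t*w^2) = (42*t^3 + 13*t^2*w - 6*t*w^2 - w^3)/(t*w*(2*t*w + 2*t - w^2 - w))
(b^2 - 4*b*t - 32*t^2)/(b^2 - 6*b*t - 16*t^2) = (b + 4*t)/(b + 2*t)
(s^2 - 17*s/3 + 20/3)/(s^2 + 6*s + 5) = (3*s^2 - 17*s + 20)/(3*(s^2 + 6*s + 5))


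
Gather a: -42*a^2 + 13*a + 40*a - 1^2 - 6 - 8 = -42*a^2 + 53*a - 15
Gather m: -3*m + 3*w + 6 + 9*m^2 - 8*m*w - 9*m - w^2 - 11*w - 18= 9*m^2 + m*(-8*w - 12) - w^2 - 8*w - 12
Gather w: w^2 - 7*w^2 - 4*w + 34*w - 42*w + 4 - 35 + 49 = -6*w^2 - 12*w + 18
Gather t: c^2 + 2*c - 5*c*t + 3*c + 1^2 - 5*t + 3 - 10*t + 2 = c^2 + 5*c + t*(-5*c - 15) + 6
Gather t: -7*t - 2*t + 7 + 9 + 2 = 18 - 9*t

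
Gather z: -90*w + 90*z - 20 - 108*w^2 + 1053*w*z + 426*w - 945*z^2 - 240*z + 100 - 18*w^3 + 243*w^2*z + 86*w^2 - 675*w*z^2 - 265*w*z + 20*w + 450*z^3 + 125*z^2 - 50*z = -18*w^3 - 22*w^2 + 356*w + 450*z^3 + z^2*(-675*w - 820) + z*(243*w^2 + 788*w - 200) + 80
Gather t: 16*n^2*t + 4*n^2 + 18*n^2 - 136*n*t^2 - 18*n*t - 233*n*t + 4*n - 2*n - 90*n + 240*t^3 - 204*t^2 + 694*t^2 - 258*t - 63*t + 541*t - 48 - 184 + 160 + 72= 22*n^2 - 88*n + 240*t^3 + t^2*(490 - 136*n) + t*(16*n^2 - 251*n + 220)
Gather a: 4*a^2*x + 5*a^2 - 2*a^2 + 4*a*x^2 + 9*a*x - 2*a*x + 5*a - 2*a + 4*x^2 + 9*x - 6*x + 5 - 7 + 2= a^2*(4*x + 3) + a*(4*x^2 + 7*x + 3) + 4*x^2 + 3*x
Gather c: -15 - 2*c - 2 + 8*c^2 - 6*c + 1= 8*c^2 - 8*c - 16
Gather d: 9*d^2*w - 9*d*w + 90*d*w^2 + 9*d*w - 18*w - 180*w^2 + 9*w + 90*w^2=9*d^2*w + 90*d*w^2 - 90*w^2 - 9*w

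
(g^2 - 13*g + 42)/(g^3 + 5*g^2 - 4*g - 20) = (g^2 - 13*g + 42)/(g^3 + 5*g^2 - 4*g - 20)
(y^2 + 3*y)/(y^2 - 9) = y/(y - 3)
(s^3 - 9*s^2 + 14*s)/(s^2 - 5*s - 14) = s*(s - 2)/(s + 2)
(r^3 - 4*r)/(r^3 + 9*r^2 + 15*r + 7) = r*(r^2 - 4)/(r^3 + 9*r^2 + 15*r + 7)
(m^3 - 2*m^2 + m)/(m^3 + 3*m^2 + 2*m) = (m^2 - 2*m + 1)/(m^2 + 3*m + 2)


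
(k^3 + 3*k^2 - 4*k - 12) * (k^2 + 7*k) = k^5 + 10*k^4 + 17*k^3 - 40*k^2 - 84*k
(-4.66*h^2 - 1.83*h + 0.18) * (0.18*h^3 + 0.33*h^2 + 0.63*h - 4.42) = -0.8388*h^5 - 1.8672*h^4 - 3.5073*h^3 + 19.5037*h^2 + 8.202*h - 0.7956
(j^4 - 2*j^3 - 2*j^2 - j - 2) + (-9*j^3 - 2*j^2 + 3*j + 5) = j^4 - 11*j^3 - 4*j^2 + 2*j + 3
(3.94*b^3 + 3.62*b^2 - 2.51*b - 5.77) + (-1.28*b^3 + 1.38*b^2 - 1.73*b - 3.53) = 2.66*b^3 + 5.0*b^2 - 4.24*b - 9.3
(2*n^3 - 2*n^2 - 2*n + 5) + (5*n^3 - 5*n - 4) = 7*n^3 - 2*n^2 - 7*n + 1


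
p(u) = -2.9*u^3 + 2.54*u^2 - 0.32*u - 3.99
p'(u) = -8.7*u^2 + 5.08*u - 0.32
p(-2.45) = 54.69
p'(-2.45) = -64.99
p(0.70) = -3.96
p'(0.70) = -1.03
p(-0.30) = -3.59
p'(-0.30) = -2.63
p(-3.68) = 176.11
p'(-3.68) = -136.83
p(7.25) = -977.93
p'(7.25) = -420.78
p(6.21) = -602.53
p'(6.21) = -304.28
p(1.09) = -5.08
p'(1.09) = -5.12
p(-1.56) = 13.70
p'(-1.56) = -29.42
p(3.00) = -60.39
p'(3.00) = -63.38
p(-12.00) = 5376.81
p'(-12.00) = -1314.08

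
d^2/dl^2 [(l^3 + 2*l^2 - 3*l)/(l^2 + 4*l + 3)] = 4/(l^3 + 3*l^2 + 3*l + 1)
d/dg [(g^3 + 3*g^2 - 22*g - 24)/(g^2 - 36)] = (g^2 - 12*g + 22)/(g^2 - 12*g + 36)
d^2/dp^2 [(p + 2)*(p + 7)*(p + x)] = 6*p + 2*x + 18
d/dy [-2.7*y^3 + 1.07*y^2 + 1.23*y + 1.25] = -8.1*y^2 + 2.14*y + 1.23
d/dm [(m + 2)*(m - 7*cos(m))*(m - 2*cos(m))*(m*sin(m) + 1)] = (m + 2)*(m - 7*cos(m))*(m - 2*cos(m))*(m*cos(m) + sin(m)) + (m + 2)*(m - 7*cos(m))*(m*sin(m) + 1)*(2*sin(m) + 1) + (m + 2)*(m - 2*cos(m))*(m*sin(m) + 1)*(7*sin(m) + 1) + (m - 7*cos(m))*(m - 2*cos(m))*(m*sin(m) + 1)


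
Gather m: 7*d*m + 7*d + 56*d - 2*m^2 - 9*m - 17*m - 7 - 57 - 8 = 63*d - 2*m^2 + m*(7*d - 26) - 72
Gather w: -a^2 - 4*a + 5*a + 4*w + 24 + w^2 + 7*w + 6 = -a^2 + a + w^2 + 11*w + 30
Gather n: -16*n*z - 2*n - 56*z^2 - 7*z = n*(-16*z - 2) - 56*z^2 - 7*z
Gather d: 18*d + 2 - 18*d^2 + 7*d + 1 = -18*d^2 + 25*d + 3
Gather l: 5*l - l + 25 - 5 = 4*l + 20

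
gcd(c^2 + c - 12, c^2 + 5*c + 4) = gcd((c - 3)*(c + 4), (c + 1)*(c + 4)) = c + 4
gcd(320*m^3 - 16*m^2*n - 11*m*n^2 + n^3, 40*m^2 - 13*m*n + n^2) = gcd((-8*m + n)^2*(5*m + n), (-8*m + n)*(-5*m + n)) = 8*m - n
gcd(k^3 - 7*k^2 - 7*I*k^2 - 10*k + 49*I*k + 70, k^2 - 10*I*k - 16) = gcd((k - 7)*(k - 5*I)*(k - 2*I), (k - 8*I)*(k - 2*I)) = k - 2*I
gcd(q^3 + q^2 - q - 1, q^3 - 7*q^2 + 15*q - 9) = q - 1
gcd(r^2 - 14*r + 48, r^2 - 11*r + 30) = r - 6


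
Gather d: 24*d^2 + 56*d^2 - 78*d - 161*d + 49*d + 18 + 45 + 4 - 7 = 80*d^2 - 190*d + 60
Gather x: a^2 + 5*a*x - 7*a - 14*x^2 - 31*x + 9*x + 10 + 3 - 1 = a^2 - 7*a - 14*x^2 + x*(5*a - 22) + 12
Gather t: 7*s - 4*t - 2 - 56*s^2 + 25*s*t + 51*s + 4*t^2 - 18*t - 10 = -56*s^2 + 58*s + 4*t^2 + t*(25*s - 22) - 12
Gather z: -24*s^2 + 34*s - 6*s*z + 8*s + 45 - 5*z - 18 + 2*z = -24*s^2 + 42*s + z*(-6*s - 3) + 27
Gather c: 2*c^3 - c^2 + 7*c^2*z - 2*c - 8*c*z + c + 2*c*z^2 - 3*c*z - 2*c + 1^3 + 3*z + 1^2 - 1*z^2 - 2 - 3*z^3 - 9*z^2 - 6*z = 2*c^3 + c^2*(7*z - 1) + c*(2*z^2 - 11*z - 3) - 3*z^3 - 10*z^2 - 3*z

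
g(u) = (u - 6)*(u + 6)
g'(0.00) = 0.00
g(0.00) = -36.00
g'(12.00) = 24.00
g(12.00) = 108.00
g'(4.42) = 8.84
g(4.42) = -16.46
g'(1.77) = 3.54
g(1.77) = -32.87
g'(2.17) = 4.34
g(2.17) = -31.29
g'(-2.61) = -5.22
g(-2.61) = -29.19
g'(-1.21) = -2.42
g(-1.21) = -34.54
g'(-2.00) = -4.00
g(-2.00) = -32.00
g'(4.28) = 8.56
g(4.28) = -17.68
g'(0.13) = 0.26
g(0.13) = -35.98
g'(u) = 2*u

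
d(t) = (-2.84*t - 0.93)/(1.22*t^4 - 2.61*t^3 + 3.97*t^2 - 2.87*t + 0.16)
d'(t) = (-2.84*t - 0.93)*(-4.88*t^3 + 7.83*t^2 - 7.94*t + 2.87)/(1.22*t^4 - 2.61*t^3 + 3.97*t^2 - 2.87*t + 0.16)^2 - 2.84/(1.22*t^4 - 2.61*t^3 + 3.97*t^2 - 2.87*t + 0.16) = (10.3944*t^4 - 10.2864*t^3 + 3.9929*t^2 + 7.3842*t - 3.1235)/(1.4884*t^8 - 6.3684*t^7 + 16.4989*t^6 - 27.7262*t^5 + 31.1327*t^4 - 23.623*t^3 + 9.5073*t^2 - 0.9184*t + 0.0256)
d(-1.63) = 0.10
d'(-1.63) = 0.09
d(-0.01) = -4.77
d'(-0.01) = -89.40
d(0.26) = 4.66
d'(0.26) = -8.32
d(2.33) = -0.42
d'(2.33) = 0.66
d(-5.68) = 0.01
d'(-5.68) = 0.00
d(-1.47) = 0.12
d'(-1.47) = 0.10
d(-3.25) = 0.03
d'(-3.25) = 0.02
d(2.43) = -0.36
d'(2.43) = 0.54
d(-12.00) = 0.00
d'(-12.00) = 0.00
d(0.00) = -5.81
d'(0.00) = -122.01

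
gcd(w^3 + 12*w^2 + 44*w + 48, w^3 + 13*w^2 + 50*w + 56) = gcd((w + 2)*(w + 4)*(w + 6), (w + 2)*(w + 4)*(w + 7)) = w^2 + 6*w + 8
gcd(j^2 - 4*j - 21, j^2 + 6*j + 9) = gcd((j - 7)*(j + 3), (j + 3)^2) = j + 3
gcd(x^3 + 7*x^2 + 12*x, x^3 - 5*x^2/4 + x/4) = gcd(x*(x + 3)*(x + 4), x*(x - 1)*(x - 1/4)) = x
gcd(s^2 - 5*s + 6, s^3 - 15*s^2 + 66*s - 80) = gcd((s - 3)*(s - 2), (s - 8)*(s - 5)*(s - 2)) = s - 2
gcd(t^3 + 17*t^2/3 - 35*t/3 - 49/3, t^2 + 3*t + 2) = t + 1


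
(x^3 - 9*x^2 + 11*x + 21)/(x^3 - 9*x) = (x^2 - 6*x - 7)/(x*(x + 3))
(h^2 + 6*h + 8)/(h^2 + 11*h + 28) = (h + 2)/(h + 7)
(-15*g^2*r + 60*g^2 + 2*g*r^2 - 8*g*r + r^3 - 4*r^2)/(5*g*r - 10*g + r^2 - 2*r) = (-3*g*r + 12*g + r^2 - 4*r)/(r - 2)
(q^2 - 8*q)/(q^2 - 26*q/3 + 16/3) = 3*q/(3*q - 2)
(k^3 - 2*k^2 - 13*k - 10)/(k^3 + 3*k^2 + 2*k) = (k - 5)/k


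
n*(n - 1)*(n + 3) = n^3 + 2*n^2 - 3*n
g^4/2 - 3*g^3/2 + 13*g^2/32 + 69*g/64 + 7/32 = (g/2 + 1/4)*(g - 2)*(g - 7/4)*(g + 1/4)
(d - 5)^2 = d^2 - 10*d + 25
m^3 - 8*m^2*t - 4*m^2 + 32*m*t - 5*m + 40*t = (m - 5)*(m + 1)*(m - 8*t)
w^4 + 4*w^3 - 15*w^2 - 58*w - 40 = (w - 4)*(w + 1)*(w + 2)*(w + 5)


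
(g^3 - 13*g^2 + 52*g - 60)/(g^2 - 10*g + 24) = (g^2 - 7*g + 10)/(g - 4)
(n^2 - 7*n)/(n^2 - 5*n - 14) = n/(n + 2)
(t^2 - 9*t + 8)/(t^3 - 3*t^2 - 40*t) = (t - 1)/(t*(t + 5))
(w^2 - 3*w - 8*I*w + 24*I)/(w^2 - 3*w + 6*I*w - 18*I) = (w - 8*I)/(w + 6*I)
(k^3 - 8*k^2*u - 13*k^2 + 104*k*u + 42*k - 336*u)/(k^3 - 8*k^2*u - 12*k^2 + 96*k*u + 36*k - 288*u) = (k - 7)/(k - 6)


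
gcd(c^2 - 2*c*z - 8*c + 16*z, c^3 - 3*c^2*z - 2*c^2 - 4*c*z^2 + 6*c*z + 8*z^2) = 1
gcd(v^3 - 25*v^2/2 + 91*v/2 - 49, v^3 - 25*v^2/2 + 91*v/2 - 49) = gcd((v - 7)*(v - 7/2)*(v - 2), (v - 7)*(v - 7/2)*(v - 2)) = v^3 - 25*v^2/2 + 91*v/2 - 49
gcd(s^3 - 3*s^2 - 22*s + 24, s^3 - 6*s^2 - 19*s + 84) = s + 4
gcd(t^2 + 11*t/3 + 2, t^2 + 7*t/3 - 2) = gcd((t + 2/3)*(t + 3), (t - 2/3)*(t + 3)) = t + 3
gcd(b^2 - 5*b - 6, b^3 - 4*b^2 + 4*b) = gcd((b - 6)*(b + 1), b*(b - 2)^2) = 1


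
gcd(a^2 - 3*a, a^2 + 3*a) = a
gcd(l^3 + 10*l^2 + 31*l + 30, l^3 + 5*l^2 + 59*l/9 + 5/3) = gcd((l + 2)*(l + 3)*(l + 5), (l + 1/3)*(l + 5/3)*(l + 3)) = l + 3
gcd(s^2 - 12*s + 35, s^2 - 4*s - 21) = s - 7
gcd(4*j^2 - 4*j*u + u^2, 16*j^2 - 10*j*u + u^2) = -2*j + u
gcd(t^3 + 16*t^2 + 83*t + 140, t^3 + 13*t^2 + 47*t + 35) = t^2 + 12*t + 35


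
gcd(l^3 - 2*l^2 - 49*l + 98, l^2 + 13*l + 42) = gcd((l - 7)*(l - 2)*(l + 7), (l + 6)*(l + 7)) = l + 7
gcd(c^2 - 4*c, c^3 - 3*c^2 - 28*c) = c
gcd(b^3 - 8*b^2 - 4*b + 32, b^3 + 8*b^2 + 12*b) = b + 2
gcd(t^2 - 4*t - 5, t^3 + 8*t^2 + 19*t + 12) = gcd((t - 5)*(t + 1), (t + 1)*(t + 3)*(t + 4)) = t + 1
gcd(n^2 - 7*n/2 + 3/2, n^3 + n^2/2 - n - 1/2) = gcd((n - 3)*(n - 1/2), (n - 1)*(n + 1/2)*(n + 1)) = 1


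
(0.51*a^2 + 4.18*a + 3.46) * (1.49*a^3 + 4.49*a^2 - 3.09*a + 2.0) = 0.7599*a^5 + 8.5181*a^4 + 22.3477*a^3 + 3.6392*a^2 - 2.3314*a + 6.92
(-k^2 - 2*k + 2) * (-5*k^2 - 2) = 5*k^4 + 10*k^3 - 8*k^2 + 4*k - 4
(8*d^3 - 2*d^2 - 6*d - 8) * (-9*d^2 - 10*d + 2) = -72*d^5 - 62*d^4 + 90*d^3 + 128*d^2 + 68*d - 16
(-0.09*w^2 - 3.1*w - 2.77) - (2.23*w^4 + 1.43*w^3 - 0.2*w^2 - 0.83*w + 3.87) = -2.23*w^4 - 1.43*w^3 + 0.11*w^2 - 2.27*w - 6.64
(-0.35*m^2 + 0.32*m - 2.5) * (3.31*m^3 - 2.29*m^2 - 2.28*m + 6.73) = -1.1585*m^5 + 1.8607*m^4 - 8.2098*m^3 + 2.6399*m^2 + 7.8536*m - 16.825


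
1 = 1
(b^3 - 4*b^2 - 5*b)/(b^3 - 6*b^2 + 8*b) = (b^2 - 4*b - 5)/(b^2 - 6*b + 8)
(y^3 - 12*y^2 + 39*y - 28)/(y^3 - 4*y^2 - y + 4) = (y - 7)/(y + 1)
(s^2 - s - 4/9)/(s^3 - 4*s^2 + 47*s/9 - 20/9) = (3*s + 1)/(3*s^2 - 8*s + 5)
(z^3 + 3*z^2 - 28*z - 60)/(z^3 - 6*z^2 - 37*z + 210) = (z + 2)/(z - 7)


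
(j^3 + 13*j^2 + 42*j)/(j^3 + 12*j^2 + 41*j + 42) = j*(j + 6)/(j^2 + 5*j + 6)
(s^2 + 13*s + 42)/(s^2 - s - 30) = (s^2 + 13*s + 42)/(s^2 - s - 30)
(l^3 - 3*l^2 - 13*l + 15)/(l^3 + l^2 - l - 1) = (l^2 - 2*l - 15)/(l^2 + 2*l + 1)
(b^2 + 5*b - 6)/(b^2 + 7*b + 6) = (b - 1)/(b + 1)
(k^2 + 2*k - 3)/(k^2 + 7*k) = (k^2 + 2*k - 3)/(k*(k + 7))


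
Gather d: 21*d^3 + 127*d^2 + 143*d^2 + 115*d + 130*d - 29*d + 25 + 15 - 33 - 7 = 21*d^3 + 270*d^2 + 216*d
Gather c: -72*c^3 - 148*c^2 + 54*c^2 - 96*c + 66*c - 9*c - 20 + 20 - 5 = -72*c^3 - 94*c^2 - 39*c - 5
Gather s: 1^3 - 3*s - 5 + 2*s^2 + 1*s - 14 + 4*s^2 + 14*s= 6*s^2 + 12*s - 18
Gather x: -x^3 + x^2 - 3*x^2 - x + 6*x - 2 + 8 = -x^3 - 2*x^2 + 5*x + 6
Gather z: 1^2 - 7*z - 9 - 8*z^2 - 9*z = -8*z^2 - 16*z - 8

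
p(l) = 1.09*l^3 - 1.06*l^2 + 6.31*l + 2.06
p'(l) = 3.27*l^2 - 2.12*l + 6.31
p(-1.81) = -19.30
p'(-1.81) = 20.86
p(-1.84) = -19.93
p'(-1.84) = 21.28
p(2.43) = 26.77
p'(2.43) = 20.47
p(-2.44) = -35.48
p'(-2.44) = 30.95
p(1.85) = 17.01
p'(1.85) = 13.58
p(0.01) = 2.12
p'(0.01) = 6.29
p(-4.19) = -123.17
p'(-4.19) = 72.60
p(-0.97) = -6.05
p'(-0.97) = 11.44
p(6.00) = 237.20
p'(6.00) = 111.31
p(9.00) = 767.60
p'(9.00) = 252.10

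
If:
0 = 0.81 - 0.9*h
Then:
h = 0.90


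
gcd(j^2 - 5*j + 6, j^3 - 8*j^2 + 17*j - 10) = j - 2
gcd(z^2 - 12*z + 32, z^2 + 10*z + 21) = 1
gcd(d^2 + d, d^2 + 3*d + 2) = d + 1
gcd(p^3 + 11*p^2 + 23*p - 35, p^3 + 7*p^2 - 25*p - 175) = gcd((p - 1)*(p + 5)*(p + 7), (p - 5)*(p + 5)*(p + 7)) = p^2 + 12*p + 35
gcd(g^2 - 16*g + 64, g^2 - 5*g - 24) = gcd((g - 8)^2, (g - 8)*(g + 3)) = g - 8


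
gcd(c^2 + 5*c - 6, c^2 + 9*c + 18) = c + 6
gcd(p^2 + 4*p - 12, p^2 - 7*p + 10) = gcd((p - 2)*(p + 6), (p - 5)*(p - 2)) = p - 2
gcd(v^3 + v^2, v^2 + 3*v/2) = v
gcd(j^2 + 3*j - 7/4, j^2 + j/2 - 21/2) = j + 7/2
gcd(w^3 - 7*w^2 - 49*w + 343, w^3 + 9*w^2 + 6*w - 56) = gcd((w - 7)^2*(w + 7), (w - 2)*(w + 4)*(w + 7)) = w + 7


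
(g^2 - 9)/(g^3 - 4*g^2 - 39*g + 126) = (g + 3)/(g^2 - g - 42)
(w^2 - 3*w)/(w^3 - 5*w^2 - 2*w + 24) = w/(w^2 - 2*w - 8)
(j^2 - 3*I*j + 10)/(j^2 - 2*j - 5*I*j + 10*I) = (j + 2*I)/(j - 2)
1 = 1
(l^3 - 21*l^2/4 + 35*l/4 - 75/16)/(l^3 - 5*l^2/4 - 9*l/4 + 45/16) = (2*l - 5)/(2*l + 3)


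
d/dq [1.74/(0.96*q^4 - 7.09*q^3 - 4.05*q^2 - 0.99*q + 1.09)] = (-6.6816*q^3 + 37.0098*q^2 + 14.094*q + 1.7226)/(-0.96*q^4 + 7.09*q^3 + 4.05*q^2 + 0.99*q - 1.09)^2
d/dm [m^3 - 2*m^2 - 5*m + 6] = 3*m^2 - 4*m - 5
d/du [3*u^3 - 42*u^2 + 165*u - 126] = 9*u^2 - 84*u + 165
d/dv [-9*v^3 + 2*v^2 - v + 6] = -27*v^2 + 4*v - 1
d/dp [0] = 0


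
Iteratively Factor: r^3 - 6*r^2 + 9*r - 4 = (r - 1)*(r^2 - 5*r + 4) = (r - 1)^2*(r - 4)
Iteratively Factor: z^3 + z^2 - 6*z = (z - 2)*(z^2 + 3*z) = (z - 2)*(z + 3)*(z)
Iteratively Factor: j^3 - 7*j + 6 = (j - 1)*(j^2 + j - 6) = (j - 2)*(j - 1)*(j + 3)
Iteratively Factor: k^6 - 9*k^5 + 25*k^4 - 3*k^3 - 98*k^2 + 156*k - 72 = (k - 2)*(k^5 - 7*k^4 + 11*k^3 + 19*k^2 - 60*k + 36) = (k - 2)*(k - 1)*(k^4 - 6*k^3 + 5*k^2 + 24*k - 36) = (k - 3)*(k - 2)*(k - 1)*(k^3 - 3*k^2 - 4*k + 12) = (k - 3)*(k - 2)*(k - 1)*(k + 2)*(k^2 - 5*k + 6) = (k - 3)*(k - 2)^2*(k - 1)*(k + 2)*(k - 3)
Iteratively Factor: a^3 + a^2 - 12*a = (a)*(a^2 + a - 12) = a*(a - 3)*(a + 4)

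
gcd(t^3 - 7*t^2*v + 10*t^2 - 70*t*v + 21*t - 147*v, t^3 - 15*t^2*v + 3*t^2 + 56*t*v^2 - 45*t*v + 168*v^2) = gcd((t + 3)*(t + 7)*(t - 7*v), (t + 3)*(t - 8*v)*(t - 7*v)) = t^2 - 7*t*v + 3*t - 21*v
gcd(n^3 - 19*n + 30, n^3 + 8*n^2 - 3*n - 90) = n^2 + 2*n - 15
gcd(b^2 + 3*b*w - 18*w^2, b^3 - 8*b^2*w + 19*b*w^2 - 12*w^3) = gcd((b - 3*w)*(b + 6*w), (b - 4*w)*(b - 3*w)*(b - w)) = -b + 3*w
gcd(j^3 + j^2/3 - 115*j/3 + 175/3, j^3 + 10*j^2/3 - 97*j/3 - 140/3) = j^2 + 2*j - 35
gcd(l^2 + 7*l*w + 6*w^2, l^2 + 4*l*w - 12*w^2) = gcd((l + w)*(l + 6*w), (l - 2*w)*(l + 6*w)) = l + 6*w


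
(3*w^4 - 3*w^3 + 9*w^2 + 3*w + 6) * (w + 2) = 3*w^5 + 3*w^4 + 3*w^3 + 21*w^2 + 12*w + 12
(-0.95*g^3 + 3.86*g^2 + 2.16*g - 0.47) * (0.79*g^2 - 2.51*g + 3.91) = -0.7505*g^5 + 5.4339*g^4 - 11.6967*g^3 + 9.2997*g^2 + 9.6253*g - 1.8377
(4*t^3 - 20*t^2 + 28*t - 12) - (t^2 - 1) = 4*t^3 - 21*t^2 + 28*t - 11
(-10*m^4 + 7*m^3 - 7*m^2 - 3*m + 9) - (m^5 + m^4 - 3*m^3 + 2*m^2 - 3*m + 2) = -m^5 - 11*m^4 + 10*m^3 - 9*m^2 + 7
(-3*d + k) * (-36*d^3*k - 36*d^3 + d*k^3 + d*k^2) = 108*d^4*k + 108*d^4 - 36*d^3*k^2 - 36*d^3*k - 3*d^2*k^3 - 3*d^2*k^2 + d*k^4 + d*k^3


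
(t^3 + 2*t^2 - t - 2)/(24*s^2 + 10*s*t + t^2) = (t^3 + 2*t^2 - t - 2)/(24*s^2 + 10*s*t + t^2)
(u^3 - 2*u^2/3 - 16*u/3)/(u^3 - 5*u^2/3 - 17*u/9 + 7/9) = 3*u*(3*u^2 - 2*u - 16)/(9*u^3 - 15*u^2 - 17*u + 7)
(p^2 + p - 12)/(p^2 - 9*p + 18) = (p + 4)/(p - 6)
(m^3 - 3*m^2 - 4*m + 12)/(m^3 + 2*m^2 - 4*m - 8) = (m - 3)/(m + 2)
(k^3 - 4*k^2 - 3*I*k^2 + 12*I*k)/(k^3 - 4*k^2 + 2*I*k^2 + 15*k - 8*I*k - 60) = k/(k + 5*I)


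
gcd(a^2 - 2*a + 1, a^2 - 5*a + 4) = a - 1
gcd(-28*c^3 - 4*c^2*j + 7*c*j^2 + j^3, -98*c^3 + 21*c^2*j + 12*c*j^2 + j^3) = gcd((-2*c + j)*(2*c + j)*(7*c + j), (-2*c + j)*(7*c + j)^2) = 14*c^2 - 5*c*j - j^2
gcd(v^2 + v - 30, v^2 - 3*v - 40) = 1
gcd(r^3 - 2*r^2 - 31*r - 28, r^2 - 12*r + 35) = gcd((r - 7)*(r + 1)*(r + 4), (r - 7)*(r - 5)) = r - 7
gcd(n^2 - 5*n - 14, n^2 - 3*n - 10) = n + 2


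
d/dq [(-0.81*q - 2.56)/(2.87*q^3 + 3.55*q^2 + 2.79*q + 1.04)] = (4.6494*q^3 + 24.9171*q^2 + 18.176*q + 6.3)/(8.2369*q^6 + 20.377*q^5 + 28.6171*q^4 + 25.7786*q^3 + 15.1681*q^2 + 5.8032*q + 1.0816)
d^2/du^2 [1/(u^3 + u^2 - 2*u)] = 2*(-u*(3*u + 1)*(u^2 + u - 2) + (3*u^2 + 2*u - 2)^2)/(u^3*(u^2 + u - 2)^3)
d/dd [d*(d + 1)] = 2*d + 1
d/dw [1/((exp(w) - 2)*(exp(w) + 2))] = -2*exp(2*w)/(exp(4*w) - 8*exp(2*w) + 16)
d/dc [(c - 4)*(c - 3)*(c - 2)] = 3*c^2 - 18*c + 26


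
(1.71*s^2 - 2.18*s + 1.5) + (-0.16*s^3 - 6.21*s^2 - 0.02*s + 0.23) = -0.16*s^3 - 4.5*s^2 - 2.2*s + 1.73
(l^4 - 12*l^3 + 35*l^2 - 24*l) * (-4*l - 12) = -4*l^5 + 36*l^4 + 4*l^3 - 324*l^2 + 288*l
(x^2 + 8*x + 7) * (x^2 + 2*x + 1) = x^4 + 10*x^3 + 24*x^2 + 22*x + 7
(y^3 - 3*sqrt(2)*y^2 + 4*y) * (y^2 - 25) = y^5 - 3*sqrt(2)*y^4 - 21*y^3 + 75*sqrt(2)*y^2 - 100*y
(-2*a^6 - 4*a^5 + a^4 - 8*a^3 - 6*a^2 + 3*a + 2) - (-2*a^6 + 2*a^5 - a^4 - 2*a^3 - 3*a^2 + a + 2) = -6*a^5 + 2*a^4 - 6*a^3 - 3*a^2 + 2*a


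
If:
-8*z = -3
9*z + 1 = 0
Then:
No Solution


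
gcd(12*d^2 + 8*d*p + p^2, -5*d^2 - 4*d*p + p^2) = 1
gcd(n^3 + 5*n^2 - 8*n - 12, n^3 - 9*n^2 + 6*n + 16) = n^2 - n - 2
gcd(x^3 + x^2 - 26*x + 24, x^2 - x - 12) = x - 4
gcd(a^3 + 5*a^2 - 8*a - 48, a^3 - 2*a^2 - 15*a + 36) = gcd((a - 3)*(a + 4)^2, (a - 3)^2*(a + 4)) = a^2 + a - 12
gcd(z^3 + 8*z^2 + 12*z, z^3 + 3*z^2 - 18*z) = z^2 + 6*z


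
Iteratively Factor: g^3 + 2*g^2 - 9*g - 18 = (g + 3)*(g^2 - g - 6) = (g + 2)*(g + 3)*(g - 3)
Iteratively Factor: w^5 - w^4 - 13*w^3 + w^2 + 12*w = (w - 4)*(w^4 + 3*w^3 - w^2 - 3*w) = (w - 4)*(w + 1)*(w^3 + 2*w^2 - 3*w) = (w - 4)*(w - 1)*(w + 1)*(w^2 + 3*w) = (w - 4)*(w - 1)*(w + 1)*(w + 3)*(w)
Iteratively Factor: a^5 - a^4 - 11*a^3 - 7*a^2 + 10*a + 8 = (a + 1)*(a^4 - 2*a^3 - 9*a^2 + 2*a + 8) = (a + 1)^2*(a^3 - 3*a^2 - 6*a + 8) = (a + 1)^2*(a + 2)*(a^2 - 5*a + 4) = (a - 4)*(a + 1)^2*(a + 2)*(a - 1)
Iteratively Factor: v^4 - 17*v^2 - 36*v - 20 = (v - 5)*(v^3 + 5*v^2 + 8*v + 4) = (v - 5)*(v + 2)*(v^2 + 3*v + 2) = (v - 5)*(v + 1)*(v + 2)*(v + 2)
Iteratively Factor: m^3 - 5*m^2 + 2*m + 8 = (m + 1)*(m^2 - 6*m + 8) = (m - 2)*(m + 1)*(m - 4)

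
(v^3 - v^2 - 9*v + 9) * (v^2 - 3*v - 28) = v^5 - 4*v^4 - 34*v^3 + 64*v^2 + 225*v - 252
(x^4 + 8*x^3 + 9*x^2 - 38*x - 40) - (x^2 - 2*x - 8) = x^4 + 8*x^3 + 8*x^2 - 36*x - 32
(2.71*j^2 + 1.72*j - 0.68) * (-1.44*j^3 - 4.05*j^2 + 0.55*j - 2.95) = -3.9024*j^5 - 13.4523*j^4 - 4.4963*j^3 - 4.2945*j^2 - 5.448*j + 2.006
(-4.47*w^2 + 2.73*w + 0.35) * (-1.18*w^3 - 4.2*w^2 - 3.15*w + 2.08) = 5.2746*w^5 + 15.5526*w^4 + 2.2015*w^3 - 19.3671*w^2 + 4.5759*w + 0.728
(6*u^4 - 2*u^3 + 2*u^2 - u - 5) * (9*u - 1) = 54*u^5 - 24*u^4 + 20*u^3 - 11*u^2 - 44*u + 5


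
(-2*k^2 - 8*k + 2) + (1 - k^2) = -3*k^2 - 8*k + 3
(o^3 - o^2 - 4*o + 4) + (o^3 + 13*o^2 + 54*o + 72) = 2*o^3 + 12*o^2 + 50*o + 76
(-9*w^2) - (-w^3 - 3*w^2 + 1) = w^3 - 6*w^2 - 1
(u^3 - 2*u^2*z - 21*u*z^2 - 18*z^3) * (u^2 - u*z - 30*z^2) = u^5 - 3*u^4*z - 49*u^3*z^2 + 63*u^2*z^3 + 648*u*z^4 + 540*z^5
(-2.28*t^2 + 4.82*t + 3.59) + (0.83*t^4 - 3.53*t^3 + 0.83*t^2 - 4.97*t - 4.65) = 0.83*t^4 - 3.53*t^3 - 1.45*t^2 - 0.149999999999999*t - 1.06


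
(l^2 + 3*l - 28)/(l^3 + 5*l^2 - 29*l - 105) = (l - 4)/(l^2 - 2*l - 15)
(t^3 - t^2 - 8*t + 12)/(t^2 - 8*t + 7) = (t^3 - t^2 - 8*t + 12)/(t^2 - 8*t + 7)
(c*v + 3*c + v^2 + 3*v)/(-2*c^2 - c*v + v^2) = (v + 3)/(-2*c + v)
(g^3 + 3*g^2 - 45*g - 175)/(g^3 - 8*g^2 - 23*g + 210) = (g + 5)/(g - 6)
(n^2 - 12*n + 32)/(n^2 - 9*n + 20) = (n - 8)/(n - 5)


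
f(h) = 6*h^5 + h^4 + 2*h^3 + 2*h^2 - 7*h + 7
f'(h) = 30*h^4 + 4*h^3 + 6*h^2 + 4*h - 7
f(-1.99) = -158.48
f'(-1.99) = 447.75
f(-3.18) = -1863.70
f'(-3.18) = 2980.14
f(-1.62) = -44.97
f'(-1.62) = 191.88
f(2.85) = 1243.74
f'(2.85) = 2124.98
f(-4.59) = -11892.31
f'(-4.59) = 13030.18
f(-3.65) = -3747.58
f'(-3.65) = 5188.50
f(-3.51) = -3075.08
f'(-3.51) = 4433.45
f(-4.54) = -11254.90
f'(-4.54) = 12469.34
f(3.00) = 1597.00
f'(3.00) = 2597.00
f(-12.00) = -1475333.00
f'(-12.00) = 615977.00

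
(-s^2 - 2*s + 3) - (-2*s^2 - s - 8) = s^2 - s + 11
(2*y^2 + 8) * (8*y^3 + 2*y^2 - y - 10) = 16*y^5 + 4*y^4 + 62*y^3 - 4*y^2 - 8*y - 80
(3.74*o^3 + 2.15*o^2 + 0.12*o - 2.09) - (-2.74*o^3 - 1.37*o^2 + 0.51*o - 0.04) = 6.48*o^3 + 3.52*o^2 - 0.39*o - 2.05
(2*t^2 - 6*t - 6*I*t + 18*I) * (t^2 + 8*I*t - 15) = 2*t^4 - 6*t^3 + 10*I*t^3 + 18*t^2 - 30*I*t^2 - 54*t + 90*I*t - 270*I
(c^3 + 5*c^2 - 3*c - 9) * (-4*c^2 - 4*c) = -4*c^5 - 24*c^4 - 8*c^3 + 48*c^2 + 36*c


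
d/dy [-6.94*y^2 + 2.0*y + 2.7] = 2.0 - 13.88*y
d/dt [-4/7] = 0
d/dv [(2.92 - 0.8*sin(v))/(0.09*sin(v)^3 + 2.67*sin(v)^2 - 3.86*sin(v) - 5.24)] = (0.144*sin(v)^3 + 1.3476*sin(v)^2 - 15.5928*sin(v) + 15.4632)*cos(v)/(0.0081*sin(v)^6 + 0.4806*sin(v)^5 + 6.4341*sin(v)^4 - 21.5556*sin(v)^3 - 13.082*sin(v)^2 + 40.4528*sin(v) + 27.4576)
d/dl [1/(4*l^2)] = -1/(2*l^3)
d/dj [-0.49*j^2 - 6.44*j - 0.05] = -0.98*j - 6.44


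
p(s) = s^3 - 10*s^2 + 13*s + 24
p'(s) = 3*s^2 - 20*s + 13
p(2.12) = 16.14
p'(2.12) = -15.92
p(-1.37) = -15.15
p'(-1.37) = 46.03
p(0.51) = 28.16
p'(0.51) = 3.58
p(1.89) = 19.60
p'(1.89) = -14.08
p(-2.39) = -77.84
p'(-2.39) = 77.94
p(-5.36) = -486.97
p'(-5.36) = 206.39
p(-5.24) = -462.57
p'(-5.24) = 200.17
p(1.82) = 20.56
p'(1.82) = -13.46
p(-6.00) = -630.00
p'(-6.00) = 241.00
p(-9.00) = -1632.00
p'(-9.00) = 436.00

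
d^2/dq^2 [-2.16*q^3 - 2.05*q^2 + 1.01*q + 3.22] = -12.96*q - 4.1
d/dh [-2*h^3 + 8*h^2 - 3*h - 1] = -6*h^2 + 16*h - 3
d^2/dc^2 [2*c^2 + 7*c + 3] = 4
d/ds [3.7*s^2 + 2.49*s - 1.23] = 7.4*s + 2.49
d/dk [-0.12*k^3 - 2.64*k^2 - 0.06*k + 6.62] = -0.36*k^2 - 5.28*k - 0.06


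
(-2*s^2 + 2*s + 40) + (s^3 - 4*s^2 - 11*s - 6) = s^3 - 6*s^2 - 9*s + 34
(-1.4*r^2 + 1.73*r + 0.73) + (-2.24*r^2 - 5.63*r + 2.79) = -3.64*r^2 - 3.9*r + 3.52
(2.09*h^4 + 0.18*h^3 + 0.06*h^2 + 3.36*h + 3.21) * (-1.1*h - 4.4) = -2.299*h^5 - 9.394*h^4 - 0.858*h^3 - 3.96*h^2 - 18.315*h - 14.124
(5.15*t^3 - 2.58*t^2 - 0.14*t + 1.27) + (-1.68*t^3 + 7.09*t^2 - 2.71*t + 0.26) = 3.47*t^3 + 4.51*t^2 - 2.85*t + 1.53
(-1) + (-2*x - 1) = -2*x - 2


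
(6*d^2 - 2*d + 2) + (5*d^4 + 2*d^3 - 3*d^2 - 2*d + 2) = 5*d^4 + 2*d^3 + 3*d^2 - 4*d + 4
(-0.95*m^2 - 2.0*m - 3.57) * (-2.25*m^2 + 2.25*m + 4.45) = 2.1375*m^4 + 2.3625*m^3 - 0.695*m^2 - 16.9325*m - 15.8865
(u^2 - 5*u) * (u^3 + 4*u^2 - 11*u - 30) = u^5 - u^4 - 31*u^3 + 25*u^2 + 150*u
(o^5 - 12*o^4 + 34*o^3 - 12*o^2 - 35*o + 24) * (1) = o^5 - 12*o^4 + 34*o^3 - 12*o^2 - 35*o + 24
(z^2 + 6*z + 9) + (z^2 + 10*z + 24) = 2*z^2 + 16*z + 33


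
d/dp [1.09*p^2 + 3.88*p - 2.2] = 2.18*p + 3.88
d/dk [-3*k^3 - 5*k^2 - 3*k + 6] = -9*k^2 - 10*k - 3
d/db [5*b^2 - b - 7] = 10*b - 1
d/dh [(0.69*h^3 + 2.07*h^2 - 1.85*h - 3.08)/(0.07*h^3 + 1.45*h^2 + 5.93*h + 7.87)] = (0.8556*h^4 + 8.4424*h^3 + 31.8953*h^2 + 41.5138*h + 3.7049)/(0.0049*h^6 + 0.203*h^5 + 2.9327*h^4 + 18.2988*h^3 + 57.9879*h^2 + 93.3382*h + 61.9369)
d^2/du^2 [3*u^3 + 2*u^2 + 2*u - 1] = 18*u + 4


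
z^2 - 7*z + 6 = (z - 6)*(z - 1)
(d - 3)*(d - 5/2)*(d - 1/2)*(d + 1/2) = d^4 - 11*d^3/2 + 29*d^2/4 + 11*d/8 - 15/8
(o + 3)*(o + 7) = o^2 + 10*o + 21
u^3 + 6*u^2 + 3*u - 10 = (u - 1)*(u + 2)*(u + 5)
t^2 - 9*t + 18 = (t - 6)*(t - 3)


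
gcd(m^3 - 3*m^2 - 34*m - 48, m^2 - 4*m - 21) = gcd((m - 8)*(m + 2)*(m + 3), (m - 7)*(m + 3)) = m + 3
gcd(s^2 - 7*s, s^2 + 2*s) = s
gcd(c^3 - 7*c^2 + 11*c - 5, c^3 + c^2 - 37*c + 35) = c^2 - 6*c + 5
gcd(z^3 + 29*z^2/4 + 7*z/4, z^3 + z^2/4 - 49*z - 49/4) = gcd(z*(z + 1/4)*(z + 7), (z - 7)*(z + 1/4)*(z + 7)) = z^2 + 29*z/4 + 7/4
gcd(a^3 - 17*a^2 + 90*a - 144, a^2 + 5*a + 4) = 1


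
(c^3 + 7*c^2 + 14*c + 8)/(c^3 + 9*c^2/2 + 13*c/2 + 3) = 2*(c + 4)/(2*c + 3)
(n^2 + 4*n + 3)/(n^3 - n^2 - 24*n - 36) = (n + 1)/(n^2 - 4*n - 12)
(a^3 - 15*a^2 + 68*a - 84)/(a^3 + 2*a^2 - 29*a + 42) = (a^2 - 13*a + 42)/(a^2 + 4*a - 21)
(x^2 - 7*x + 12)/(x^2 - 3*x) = (x - 4)/x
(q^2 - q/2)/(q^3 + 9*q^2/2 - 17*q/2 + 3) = q/(q^2 + 5*q - 6)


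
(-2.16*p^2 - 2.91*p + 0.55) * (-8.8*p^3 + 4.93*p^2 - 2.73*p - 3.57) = 19.008*p^5 + 14.9592*p^4 - 13.2895*p^3 + 18.367*p^2 + 8.8872*p - 1.9635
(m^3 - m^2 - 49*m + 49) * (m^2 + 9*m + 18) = m^5 + 8*m^4 - 40*m^3 - 410*m^2 - 441*m + 882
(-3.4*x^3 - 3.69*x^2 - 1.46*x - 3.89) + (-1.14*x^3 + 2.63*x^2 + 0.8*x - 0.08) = -4.54*x^3 - 1.06*x^2 - 0.66*x - 3.97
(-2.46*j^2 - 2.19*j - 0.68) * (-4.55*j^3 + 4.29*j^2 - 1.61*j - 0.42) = 11.193*j^5 - 0.588900000000001*j^4 - 2.3405*j^3 + 1.6419*j^2 + 2.0146*j + 0.2856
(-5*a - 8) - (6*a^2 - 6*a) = -6*a^2 + a - 8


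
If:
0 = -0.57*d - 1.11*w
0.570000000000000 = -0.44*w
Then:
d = 2.52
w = -1.30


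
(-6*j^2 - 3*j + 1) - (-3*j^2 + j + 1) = -3*j^2 - 4*j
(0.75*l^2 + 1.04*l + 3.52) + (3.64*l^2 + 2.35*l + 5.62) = 4.39*l^2 + 3.39*l + 9.14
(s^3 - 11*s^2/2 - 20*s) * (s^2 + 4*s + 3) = s^5 - 3*s^4/2 - 39*s^3 - 193*s^2/2 - 60*s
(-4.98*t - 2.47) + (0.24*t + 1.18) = -4.74*t - 1.29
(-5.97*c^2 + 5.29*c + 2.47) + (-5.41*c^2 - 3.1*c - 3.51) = -11.38*c^2 + 2.19*c - 1.04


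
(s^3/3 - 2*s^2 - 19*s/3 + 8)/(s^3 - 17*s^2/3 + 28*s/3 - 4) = (s^3 - 6*s^2 - 19*s + 24)/(3*s^3 - 17*s^2 + 28*s - 12)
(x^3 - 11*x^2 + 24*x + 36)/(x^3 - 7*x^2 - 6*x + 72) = (x^2 - 5*x - 6)/(x^2 - x - 12)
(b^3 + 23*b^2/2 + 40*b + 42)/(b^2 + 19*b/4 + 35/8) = 4*(b^2 + 8*b + 12)/(4*b + 5)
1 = 1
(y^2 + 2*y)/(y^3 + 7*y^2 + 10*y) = 1/(y + 5)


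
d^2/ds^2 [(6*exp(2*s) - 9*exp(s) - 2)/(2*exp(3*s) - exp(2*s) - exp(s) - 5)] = (24*exp(7*s) - 132*exp(6*s) + 54*exp(5*s) + 737*exp(4*s) - 1275*exp(3*s) + 174*exp(2*s) + 683*exp(s) - 215)*exp(s)/(8*exp(9*s) - 12*exp(8*s) - 6*exp(7*s) - 49*exp(6*s) + 63*exp(5*s) + 42*exp(4*s) + 119*exp(3*s) - 90*exp(2*s) - 75*exp(s) - 125)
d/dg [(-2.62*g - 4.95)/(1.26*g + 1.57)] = (2.675736*g + 3.334052)/(1.26*g + 1.57)^3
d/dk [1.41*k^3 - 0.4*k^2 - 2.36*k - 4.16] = 4.23*k^2 - 0.8*k - 2.36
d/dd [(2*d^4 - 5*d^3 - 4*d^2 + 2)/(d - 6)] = 2*(3*d^4 - 29*d^3 + 43*d^2 + 24*d - 1)/(d^2 - 12*d + 36)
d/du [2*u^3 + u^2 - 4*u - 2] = 6*u^2 + 2*u - 4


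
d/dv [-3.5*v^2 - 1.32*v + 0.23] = -7.0*v - 1.32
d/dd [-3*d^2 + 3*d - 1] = 3 - 6*d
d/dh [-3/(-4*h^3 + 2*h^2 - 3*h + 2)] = 3*(-12*h^2 + 4*h - 3)/(4*h^3 - 2*h^2 + 3*h - 2)^2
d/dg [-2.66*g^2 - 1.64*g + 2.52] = -5.32*g - 1.64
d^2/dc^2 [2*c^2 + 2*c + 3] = 4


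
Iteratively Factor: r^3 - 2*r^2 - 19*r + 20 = (r - 1)*(r^2 - r - 20) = (r - 1)*(r + 4)*(r - 5)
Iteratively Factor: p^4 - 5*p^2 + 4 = (p + 2)*(p^3 - 2*p^2 - p + 2) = (p + 1)*(p + 2)*(p^2 - 3*p + 2) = (p - 1)*(p + 1)*(p + 2)*(p - 2)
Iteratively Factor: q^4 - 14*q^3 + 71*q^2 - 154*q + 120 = (q - 5)*(q^3 - 9*q^2 + 26*q - 24) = (q - 5)*(q - 4)*(q^2 - 5*q + 6) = (q - 5)*(q - 4)*(q - 2)*(q - 3)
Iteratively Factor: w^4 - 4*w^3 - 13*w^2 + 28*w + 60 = (w - 3)*(w^3 - w^2 - 16*w - 20) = (w - 5)*(w - 3)*(w^2 + 4*w + 4) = (w - 5)*(w - 3)*(w + 2)*(w + 2)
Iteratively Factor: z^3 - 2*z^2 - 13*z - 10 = (z - 5)*(z^2 + 3*z + 2) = (z - 5)*(z + 2)*(z + 1)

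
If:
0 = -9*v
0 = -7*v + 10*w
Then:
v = 0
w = 0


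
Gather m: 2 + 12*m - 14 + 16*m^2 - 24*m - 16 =16*m^2 - 12*m - 28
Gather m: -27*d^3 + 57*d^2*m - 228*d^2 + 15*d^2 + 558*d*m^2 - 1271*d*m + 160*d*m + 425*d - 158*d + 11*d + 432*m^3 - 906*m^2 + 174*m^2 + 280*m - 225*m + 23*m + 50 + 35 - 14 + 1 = -27*d^3 - 213*d^2 + 278*d + 432*m^3 + m^2*(558*d - 732) + m*(57*d^2 - 1111*d + 78) + 72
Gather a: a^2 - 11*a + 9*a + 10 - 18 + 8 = a^2 - 2*a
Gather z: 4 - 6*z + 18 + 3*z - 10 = 12 - 3*z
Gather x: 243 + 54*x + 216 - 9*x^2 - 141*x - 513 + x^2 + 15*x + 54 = -8*x^2 - 72*x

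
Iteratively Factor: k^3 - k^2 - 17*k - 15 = (k - 5)*(k^2 + 4*k + 3) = (k - 5)*(k + 1)*(k + 3)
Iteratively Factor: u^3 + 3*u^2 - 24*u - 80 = (u + 4)*(u^2 - u - 20) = (u - 5)*(u + 4)*(u + 4)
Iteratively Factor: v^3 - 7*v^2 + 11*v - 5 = (v - 1)*(v^2 - 6*v + 5) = (v - 1)^2*(v - 5)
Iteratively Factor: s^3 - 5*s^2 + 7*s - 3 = (s - 1)*(s^2 - 4*s + 3) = (s - 1)^2*(s - 3)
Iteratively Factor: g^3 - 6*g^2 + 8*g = (g)*(g^2 - 6*g + 8) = g*(g - 4)*(g - 2)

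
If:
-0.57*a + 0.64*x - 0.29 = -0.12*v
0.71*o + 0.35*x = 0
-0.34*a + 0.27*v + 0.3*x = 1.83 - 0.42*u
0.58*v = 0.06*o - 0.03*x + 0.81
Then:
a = 1.10118180346446*x - 0.214761040532365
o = -0.492957746478873*x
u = 0.243181310082719*x + 3.28550543024227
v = 1.39655172413793 - 0.102719766877125*x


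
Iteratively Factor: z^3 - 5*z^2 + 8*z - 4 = (z - 1)*(z^2 - 4*z + 4) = (z - 2)*(z - 1)*(z - 2)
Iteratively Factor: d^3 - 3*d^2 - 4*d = (d - 4)*(d^2 + d) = (d - 4)*(d + 1)*(d)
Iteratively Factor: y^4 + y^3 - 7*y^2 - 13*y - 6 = (y + 1)*(y^3 - 7*y - 6) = (y - 3)*(y + 1)*(y^2 + 3*y + 2) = (y - 3)*(y + 1)*(y + 2)*(y + 1)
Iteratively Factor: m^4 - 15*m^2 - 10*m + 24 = (m - 4)*(m^3 + 4*m^2 + m - 6) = (m - 4)*(m + 3)*(m^2 + m - 2) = (m - 4)*(m + 2)*(m + 3)*(m - 1)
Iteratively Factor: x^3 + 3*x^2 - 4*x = (x)*(x^2 + 3*x - 4) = x*(x - 1)*(x + 4)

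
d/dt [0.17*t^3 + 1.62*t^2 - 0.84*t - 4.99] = 0.51*t^2 + 3.24*t - 0.84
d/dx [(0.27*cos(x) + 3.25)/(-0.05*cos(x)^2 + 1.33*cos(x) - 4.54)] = (-0.0135*cos(x)^2 - 0.325*cos(x) + 5.5483)*sin(x)/(0.0025*cos(x)^4 - 0.133*cos(x)^3 + 2.2229*cos(x)^2 - 12.0764*cos(x) + 20.6116)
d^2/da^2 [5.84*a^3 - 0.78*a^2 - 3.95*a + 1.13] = 35.04*a - 1.56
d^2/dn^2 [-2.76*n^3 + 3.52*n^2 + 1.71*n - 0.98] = 7.04 - 16.56*n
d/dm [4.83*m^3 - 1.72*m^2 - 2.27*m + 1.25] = 14.49*m^2 - 3.44*m - 2.27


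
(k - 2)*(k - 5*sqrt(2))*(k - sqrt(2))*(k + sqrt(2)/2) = k^4 - 11*sqrt(2)*k^3/2 - 2*k^3 + 4*k^2 + 11*sqrt(2)*k^2 - 8*k + 5*sqrt(2)*k - 10*sqrt(2)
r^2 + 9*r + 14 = (r + 2)*(r + 7)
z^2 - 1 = (z - 1)*(z + 1)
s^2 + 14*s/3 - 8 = (s - 4/3)*(s + 6)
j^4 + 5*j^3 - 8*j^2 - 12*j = j*(j - 2)*(j + 1)*(j + 6)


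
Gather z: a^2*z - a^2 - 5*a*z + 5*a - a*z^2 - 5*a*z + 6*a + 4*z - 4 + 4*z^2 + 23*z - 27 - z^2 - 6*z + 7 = -a^2 + 11*a + z^2*(3 - a) + z*(a^2 - 10*a + 21) - 24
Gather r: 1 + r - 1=r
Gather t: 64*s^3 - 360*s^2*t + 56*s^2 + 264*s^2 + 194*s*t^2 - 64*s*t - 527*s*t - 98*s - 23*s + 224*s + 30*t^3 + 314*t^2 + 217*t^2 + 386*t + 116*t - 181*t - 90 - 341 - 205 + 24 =64*s^3 + 320*s^2 + 103*s + 30*t^3 + t^2*(194*s + 531) + t*(-360*s^2 - 591*s + 321) - 612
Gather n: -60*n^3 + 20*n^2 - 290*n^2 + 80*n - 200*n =-60*n^3 - 270*n^2 - 120*n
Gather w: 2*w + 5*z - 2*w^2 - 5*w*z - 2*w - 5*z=-2*w^2 - 5*w*z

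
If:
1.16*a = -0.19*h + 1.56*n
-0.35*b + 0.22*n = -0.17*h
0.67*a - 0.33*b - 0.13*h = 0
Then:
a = 1.06082716072187*n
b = 1.4707501339195*n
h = 1.73389733454015*n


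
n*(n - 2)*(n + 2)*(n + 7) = n^4 + 7*n^3 - 4*n^2 - 28*n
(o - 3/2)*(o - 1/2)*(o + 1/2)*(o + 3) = o^4 + 3*o^3/2 - 19*o^2/4 - 3*o/8 + 9/8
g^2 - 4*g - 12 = (g - 6)*(g + 2)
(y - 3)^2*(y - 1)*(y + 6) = y^4 - y^3 - 27*y^2 + 81*y - 54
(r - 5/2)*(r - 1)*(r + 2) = r^3 - 3*r^2/2 - 9*r/2 + 5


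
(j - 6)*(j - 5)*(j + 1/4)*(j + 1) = j^4 - 39*j^3/4 + 33*j^2/2 + 139*j/4 + 15/2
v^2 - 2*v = v*(v - 2)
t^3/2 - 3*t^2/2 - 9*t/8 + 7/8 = (t/2 + 1/2)*(t - 7/2)*(t - 1/2)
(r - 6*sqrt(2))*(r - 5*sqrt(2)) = r^2 - 11*sqrt(2)*r + 60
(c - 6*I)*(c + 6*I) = c^2 + 36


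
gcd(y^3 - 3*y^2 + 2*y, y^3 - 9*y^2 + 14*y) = y^2 - 2*y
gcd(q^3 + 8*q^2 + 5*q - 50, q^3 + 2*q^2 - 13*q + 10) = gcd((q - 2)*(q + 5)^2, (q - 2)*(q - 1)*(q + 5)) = q^2 + 3*q - 10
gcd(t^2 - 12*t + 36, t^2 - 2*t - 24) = t - 6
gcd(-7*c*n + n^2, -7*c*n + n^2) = 7*c*n - n^2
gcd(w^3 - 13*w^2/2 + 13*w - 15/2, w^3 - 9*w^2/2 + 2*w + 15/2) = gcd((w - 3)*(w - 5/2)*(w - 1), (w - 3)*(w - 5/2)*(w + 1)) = w^2 - 11*w/2 + 15/2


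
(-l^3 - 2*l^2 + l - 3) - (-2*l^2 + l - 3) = -l^3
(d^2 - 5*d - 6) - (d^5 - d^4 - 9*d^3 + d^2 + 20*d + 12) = -d^5 + d^4 + 9*d^3 - 25*d - 18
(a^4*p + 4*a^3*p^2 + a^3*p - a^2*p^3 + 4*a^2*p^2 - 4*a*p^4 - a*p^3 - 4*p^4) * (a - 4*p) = a^5*p + a^4*p - 17*a^3*p^3 - 17*a^2*p^3 + 16*a*p^5 + 16*p^5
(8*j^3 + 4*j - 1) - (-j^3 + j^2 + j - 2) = 9*j^3 - j^2 + 3*j + 1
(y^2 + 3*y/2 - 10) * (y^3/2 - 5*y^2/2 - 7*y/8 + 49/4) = y^5/2 - 7*y^4/4 - 77*y^3/8 + 575*y^2/16 + 217*y/8 - 245/2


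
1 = 1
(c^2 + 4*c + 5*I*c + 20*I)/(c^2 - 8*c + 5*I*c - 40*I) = (c + 4)/(c - 8)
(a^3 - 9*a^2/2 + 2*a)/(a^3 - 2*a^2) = (a^2 - 9*a/2 + 2)/(a*(a - 2))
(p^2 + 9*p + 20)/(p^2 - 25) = (p + 4)/(p - 5)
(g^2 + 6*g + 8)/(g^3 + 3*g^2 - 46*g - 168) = (g + 2)/(g^2 - g - 42)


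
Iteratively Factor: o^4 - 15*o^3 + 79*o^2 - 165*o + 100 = (o - 1)*(o^3 - 14*o^2 + 65*o - 100) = (o - 4)*(o - 1)*(o^2 - 10*o + 25) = (o - 5)*(o - 4)*(o - 1)*(o - 5)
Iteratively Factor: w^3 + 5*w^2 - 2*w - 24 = (w - 2)*(w^2 + 7*w + 12) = (w - 2)*(w + 3)*(w + 4)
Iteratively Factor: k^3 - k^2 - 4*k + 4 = (k + 2)*(k^2 - 3*k + 2) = (k - 1)*(k + 2)*(k - 2)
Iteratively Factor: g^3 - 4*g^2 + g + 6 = (g + 1)*(g^2 - 5*g + 6) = (g - 2)*(g + 1)*(g - 3)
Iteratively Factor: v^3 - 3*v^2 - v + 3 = (v + 1)*(v^2 - 4*v + 3) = (v - 3)*(v + 1)*(v - 1)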